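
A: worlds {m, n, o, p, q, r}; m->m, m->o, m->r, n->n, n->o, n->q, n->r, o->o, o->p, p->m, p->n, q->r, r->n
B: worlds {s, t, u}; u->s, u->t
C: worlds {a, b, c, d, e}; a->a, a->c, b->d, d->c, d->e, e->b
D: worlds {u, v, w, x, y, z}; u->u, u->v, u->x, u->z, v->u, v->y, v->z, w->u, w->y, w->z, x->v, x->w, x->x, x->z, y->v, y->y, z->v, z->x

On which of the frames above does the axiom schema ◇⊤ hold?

Frame correspondent (Sahlqvist): ∀x ∃y Rxy — i.e. seriality.
A: satisfies the condition.
B: fails — world s has no successor.
C: fails — world c has no successor.
D: satisfies the condition.
Valid on: A, D.

A, D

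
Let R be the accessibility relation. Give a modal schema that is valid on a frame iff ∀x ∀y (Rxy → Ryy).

This is shift-reflexivity; the standard corresponding axiom is T□: □(□s → s).
Suppose □(□s→s) is valid. Take Rxy and set V(s)={w : Ryw}. Then at y, □s holds; since □(□s→s) at x, □s→s at y, so s at y, i.e. Ryy.

□(□s → s)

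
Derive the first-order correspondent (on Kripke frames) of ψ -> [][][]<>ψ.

forall x forall z (x R^3 z -> exists w (x = w & zRw))

This is a Sahlqvist (Geach-type) schema ◇^0□^0ψ → □^3◇^1ψ.
Minimal-valuation argument: fix x; take any y with xR^0y and any z with xR^3z. Set V(ψ) to the set of worlds R-reachable from y in exactly 0 steps. Then □^0ψ holds at y, so the antecedent holds at x; validity forces ◇^1ψ at z, giving a w with zR^1w and yR^0w.
First-order correspondent: forall x forall z (x R^3 z -> exists w (x = w & zRw)).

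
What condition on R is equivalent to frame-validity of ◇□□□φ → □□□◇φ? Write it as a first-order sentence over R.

This is a Sahlqvist (Geach-type) schema ◇^1□^3φ → □^3◇^1φ.
First-order correspondent: ∀x ∀y ∀z ((xRy ∧ xR³z) → ∃w (yR³w ∧ zRw)).

∀x ∀y ∀z ((xRy ∧ xR³z) → ∃w (yR³w ∧ zRw))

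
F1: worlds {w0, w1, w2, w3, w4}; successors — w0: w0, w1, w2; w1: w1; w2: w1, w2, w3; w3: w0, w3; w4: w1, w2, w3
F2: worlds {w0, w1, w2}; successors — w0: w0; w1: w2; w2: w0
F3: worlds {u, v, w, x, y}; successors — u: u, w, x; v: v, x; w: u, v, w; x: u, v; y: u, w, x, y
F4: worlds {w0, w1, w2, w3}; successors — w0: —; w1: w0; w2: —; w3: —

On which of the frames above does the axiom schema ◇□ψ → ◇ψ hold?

F1, F3

Frame correspondent (Sahlqvist): ∀x ∀y (xRy → ∃w (yRw ∧ xRw)) — i.e. a generalized confluence (Geach) condition.
F1: satisfies the condition.
F2: fails — w1Rw2 but no w with w2Rw and w1Rw.
F3: satisfies the condition.
F4: fails — w1Rw0 but no w with w0Rw and w1Rw.
Valid on: F1, F3.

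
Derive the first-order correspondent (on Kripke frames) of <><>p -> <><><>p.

forall x forall y (x R^2 y -> exists w (y = w & x R^3 w))

This is a Sahlqvist (Geach-type) schema ◇^2□^0p → □^0◇^3p.
First-order correspondent: forall x forall y (x R^2 y -> exists w (y = w & x R^3 w)).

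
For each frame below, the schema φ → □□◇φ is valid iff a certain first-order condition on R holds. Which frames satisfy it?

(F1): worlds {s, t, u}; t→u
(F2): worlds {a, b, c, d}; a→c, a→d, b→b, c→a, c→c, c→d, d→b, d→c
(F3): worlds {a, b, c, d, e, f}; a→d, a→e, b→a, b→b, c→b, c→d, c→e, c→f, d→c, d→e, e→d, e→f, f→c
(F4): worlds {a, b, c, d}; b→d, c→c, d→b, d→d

The schema corresponds to a generalized confluence (Geach) condition: ∀x ∀z (xR²z → ∃w (x = w ∧ zRw)).
(F1): condition met.
(F2): fails — aR²a but no w with a=w and aRw.
(F3): fails — aR²c but no w with a=w and cRw.
(F4): fails — bR²b but no w with b=w and bRw.

(F1)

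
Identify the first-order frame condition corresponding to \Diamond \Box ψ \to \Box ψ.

Replacing ψ by ¬ψ and contraposing gives the equivalent schema ◇ψ → □◇ψ.
Suppose ◇ψ→□◇ψ is valid. Take Rxy, Rxz and set V(ψ)={y}. Then ◇ψ at x, so □◇ψ at x, so ◇ψ at z, so some w with Rzw has ψ; w=y, i.e. Rzy. By symmetry of the argument, Ryz.
The converse is a direct semantic check.
Frame condition: \forall x \forall y \forall z (Rxy \wedge Rxz \to Ryz).

the Euclidean property: \forall x \forall y \forall z (Rxy \wedge Rxz \to Ryz)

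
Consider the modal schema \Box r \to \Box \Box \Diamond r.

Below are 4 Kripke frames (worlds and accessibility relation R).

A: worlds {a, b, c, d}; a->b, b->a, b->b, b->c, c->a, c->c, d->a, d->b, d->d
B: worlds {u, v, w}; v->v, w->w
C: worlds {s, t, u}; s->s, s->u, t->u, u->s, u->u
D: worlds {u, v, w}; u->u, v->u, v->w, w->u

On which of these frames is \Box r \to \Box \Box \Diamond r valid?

B, C, D

The schema corresponds to a generalized confluence (Geach) condition: \forall x \forall z (x R^2 z \to \exists w (xRw \wedge zRw)).
A: fails — aR²c but no w with aRw and cRw.
B: ✓.
C: ✓.
D: ✓.
Valid on: B, C, D.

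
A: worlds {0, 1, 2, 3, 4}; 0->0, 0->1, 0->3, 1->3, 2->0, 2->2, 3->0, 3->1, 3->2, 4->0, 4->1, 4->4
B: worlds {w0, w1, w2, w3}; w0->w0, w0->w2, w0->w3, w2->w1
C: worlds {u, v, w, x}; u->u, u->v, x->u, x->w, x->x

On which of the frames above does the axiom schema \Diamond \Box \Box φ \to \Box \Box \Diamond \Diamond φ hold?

A

This is the axiom for a generalized confluence (Geach) condition; its first-order frame correspondent is \forall x \forall y \forall z ((xRy \wedge x R^2 z) \to \exists w (y R^2 w \wedge z R^2 w)).
A: ✓.
B: fails — w0Rw0, w0R²w1 but no w with w0R²w and w1R²w.
C: fails — uRu, uR²v but no t with uR²t and vR²t.
Valid on: A.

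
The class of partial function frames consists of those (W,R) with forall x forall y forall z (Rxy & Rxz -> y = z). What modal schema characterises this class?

◇r → □r

This is partial functionality; the standard corresponding axiom is CD: ◇r → □r.
Suppose ◇r→□r is valid. Take Rxy, Rxz and set V(r)={y}. Then ◇r at x, so □r at x, so r at z, i.e. z=y.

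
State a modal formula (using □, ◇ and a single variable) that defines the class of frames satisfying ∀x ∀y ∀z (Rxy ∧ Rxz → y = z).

This is partial functionality; the standard corresponding axiom is CD: ◇s → □s.

◇s → □s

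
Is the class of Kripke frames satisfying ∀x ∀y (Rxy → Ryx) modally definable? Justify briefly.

Definable; q → □◇q defines it

This is a Sahlqvist condition; the B axiom q → □◇q defines it.
Suppose q→□◇q is valid. Take Rxy and set V(q)={x}. Then q at x, so □◇q at x, so ◇q at y, so some z with Ryz has q; z=x, i.e. Ryx.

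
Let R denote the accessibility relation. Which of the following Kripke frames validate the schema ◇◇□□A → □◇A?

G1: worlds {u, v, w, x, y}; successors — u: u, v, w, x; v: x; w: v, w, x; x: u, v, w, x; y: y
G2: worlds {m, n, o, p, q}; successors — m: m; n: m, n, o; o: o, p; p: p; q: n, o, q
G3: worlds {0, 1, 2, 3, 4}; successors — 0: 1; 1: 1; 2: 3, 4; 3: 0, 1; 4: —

G1

Frame correspondent (Sahlqvist): ∀x ∀y ∀z ((xR²y ∧ xRz) → ∃w (yR²w ∧ zRw)) — i.e. a generalized confluence (Geach) condition.
G1: ✓.
G2: fails — nR²m, nRo but no w with mR²w and oRw.
G3: fails — 2R²0, 2R4 but no w with 0R²w and 4Rw.
Valid on: G1.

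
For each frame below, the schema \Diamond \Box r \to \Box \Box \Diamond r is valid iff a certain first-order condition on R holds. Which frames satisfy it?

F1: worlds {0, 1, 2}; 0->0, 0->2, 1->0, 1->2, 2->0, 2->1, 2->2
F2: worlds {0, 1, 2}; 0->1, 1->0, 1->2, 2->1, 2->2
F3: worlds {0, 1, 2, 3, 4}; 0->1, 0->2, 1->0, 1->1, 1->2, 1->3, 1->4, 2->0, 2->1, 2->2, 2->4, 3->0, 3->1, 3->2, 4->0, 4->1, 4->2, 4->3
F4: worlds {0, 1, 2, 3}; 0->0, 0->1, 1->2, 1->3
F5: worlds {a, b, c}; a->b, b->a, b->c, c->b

This is the axiom for a generalized confluence (Geach) condition; its first-order frame correspondent is \forall x \forall y \forall z ((xRy \wedge x R^2 z) \to \exists w (yRw \wedge zRw)).
F1: ✓.
F2: fails — 0R1, 0R²0 but no w with 1Rw and 0Rw.
F3: ✓.
F4: fails — 0R0, 0R²1 but no w with 0Rw and 1Rw.
F5: fails — aRb, aR²a but no w with bRw and aRw.
Valid on: F1, F3.

F1, F3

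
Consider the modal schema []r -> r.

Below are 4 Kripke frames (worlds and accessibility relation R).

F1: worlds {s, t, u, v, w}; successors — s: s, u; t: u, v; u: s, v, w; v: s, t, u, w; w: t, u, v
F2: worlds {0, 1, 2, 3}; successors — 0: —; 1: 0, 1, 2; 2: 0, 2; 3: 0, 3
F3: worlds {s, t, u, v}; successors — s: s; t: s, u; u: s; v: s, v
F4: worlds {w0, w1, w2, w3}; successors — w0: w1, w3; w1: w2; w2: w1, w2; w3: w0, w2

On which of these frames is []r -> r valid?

The schema corresponds to reflexivity: forall x Rxx.
F1: fails — world t does not see itself.
F2: fails — world 0 does not see itself.
F3: fails — world t does not see itself.
F4: fails — world w0 does not see itself.

none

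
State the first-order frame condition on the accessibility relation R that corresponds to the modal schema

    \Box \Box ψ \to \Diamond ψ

This is a Sahlqvist (Geach-type) schema ◇^0□^2ψ → □^0◇^1ψ.
First-order correspondent: \forall x \exists w (x R^2 w \wedge xRw).

\forall x \exists w (x R^2 w \wedge xRw)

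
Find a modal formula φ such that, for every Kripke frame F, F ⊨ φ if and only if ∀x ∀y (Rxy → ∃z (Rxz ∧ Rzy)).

A defining formula is □□ψ → □ψ (the C4 axiom).
Suppose □□ψ→□ψ is valid. Take Rxy and set V(ψ)={w : xR²w}. Then □□ψ at x, so □ψ at x, so ψ at y, i.e. ∃z(Rxz∧Rzy).

□□ψ → □ψ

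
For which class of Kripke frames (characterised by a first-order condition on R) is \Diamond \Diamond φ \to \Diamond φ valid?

transitivity: \forall x \forall y \forall z (Rxy \wedge Ryz \to Rxz)

This is a form of the 4 axiom.
Its frame correspondent is transitivity — \forall x \forall y \forall z (Rxy \wedge Ryz \to Rxz).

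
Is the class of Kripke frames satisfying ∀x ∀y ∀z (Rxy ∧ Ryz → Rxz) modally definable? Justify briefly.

Yes, by □r → □□r

This is a Sahlqvist condition; the 4 axiom □r → □□r defines it.
Suppose □r→□□r is valid. Take Rxy, Ryz and set V(r)={w : Rxw}. Then □r at x, so □□r at x, so □r at y, so r at z, i.e. Rxz.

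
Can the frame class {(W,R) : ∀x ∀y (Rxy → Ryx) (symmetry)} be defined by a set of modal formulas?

This is a Sahlqvist condition; the B axiom q → □◇q defines it.
Suppose q→□◇q is valid. Take Rxy and set V(q)={x}. Then q at x, so □◇q at x, so ◇q at y, so some z with Ryz has q; z=x, i.e. Ryx.

Yes — defined by q → □◇q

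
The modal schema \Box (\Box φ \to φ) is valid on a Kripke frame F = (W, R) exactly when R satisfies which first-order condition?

shift-reflexivity

This is the T□ axiom.
Its frame correspondent is shift-reflexivity — \forall x \forall y (Rxy \to Ryy).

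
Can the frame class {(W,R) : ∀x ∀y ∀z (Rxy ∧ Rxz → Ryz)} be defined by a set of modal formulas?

The condition is the Euclidean property. A defining modal formula is ◇r → □◇r.
Suppose ◇r→□◇r is valid. Take Rxy, Rxz and set V(r)={y}. Then ◇r at x, so □◇r at x, so ◇r at z, so some w with Rzw has r; w=y, i.e. Rzy. By symmetry of the argument, Ryz.

Yes — defined by ◇r → □◇r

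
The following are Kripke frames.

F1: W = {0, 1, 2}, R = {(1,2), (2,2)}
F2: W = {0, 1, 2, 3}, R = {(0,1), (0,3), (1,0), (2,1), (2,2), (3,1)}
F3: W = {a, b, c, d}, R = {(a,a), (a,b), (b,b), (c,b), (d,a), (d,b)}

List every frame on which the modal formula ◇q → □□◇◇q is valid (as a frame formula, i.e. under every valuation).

This is the axiom for a generalized confluence (Geach) condition; its first-order frame correspondent is ∀x ∀y ∀z ((xRy ∧ xR²z) → ∃w (y = w ∧ zR²w)).
F1: satisfies the condition.
F2: fails — 0R3, 0R²0 but no w with 3=w and 0R²w.
F3: fails — aRa, aR²b but no w with a=w and bR²w.
Valid on: F1.

F1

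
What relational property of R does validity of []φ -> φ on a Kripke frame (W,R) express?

Suppose □φ→φ is valid. At any x set V(φ)={w : Rxw}. Then □φ holds at x, so φ holds at x, i.e. Rxx.
Conversely, on a frame with reflexivity the schema holds at every world under every valuation.
So the correspondent is reflexivity.

Reflexivity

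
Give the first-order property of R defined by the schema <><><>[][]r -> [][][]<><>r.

forall x forall y forall z ((x R^3 y & x R^3 z) -> exists w (y R^2 w & z R^2 w))

This is a Sahlqvist (Geach-type) schema ◇^3□^2r → □^3◇^2r.
First-order correspondent: forall x forall y forall z ((x R^3 y & x R^3 z) -> exists w (y R^2 w & z R^2 w)).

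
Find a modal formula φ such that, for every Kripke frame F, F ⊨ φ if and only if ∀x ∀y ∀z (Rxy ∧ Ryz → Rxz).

□r → □□r

The condition is transitivity. The 4 schema □r → □□r defines it.
Suppose □r→□□r is valid. Take Rxy, Ryz and set V(r)={w : Rxw}. Then □r at x, so □□r at x, so □r at y, so r at z, i.e. Rxz.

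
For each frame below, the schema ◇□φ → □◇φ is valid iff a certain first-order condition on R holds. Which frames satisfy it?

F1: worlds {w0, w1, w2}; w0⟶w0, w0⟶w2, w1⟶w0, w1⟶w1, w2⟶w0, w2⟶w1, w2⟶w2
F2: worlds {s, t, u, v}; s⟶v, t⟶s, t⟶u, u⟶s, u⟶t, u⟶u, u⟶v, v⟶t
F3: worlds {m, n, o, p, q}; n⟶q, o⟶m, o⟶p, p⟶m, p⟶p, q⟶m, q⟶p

The schema corresponds to convergence: ∀x ∀y ∀z (Rxy ∧ Rxz → ∃w (Ryw ∧ Rzw)).
F1: satisfies the condition.
F2: fails — Ruv and Rut but v and t have no common successor.
F3: fails — Rom and Rom but m and m have no common successor.

F1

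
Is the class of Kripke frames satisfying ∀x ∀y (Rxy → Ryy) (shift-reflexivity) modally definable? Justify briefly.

The condition is shift-reflexivity. A defining modal formula is □(□r → r).

Yes — defined by □(□r → r)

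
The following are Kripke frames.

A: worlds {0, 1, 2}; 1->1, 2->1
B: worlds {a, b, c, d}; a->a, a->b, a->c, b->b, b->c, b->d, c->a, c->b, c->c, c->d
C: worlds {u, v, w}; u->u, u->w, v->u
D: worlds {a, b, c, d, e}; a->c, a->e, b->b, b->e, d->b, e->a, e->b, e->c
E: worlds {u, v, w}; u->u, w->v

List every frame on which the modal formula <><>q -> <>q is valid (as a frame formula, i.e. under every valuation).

Frame correspondent (Sahlqvist): forall x forall y (x R^2 y -> exists w (y = w & xRw)) — i.e. a generalized confluence (Geach) condition.
A: satisfies the condition.
B: fails — aR²d but no w with d=w and aRw.
C: fails — vR²w but no t with w=t and vRt.
D: fails — aR²a but no w with a=w and aRw.
E: satisfies the condition.

A, E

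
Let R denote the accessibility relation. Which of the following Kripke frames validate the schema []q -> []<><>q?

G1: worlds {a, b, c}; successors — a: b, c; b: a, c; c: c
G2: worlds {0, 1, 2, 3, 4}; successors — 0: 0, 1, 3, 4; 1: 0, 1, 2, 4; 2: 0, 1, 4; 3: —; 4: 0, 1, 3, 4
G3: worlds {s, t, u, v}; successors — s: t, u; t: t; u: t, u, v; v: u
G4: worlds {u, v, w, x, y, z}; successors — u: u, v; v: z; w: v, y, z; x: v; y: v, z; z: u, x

Frame correspondent (Sahlqvist): forall x forall z (xRz -> exists w (xRw & z R^2 w)) — i.e. a generalized confluence (Geach) condition.
G1: satisfies the condition.
G2: fails — 0R3 but no w with 0Rw and 3R²w.
G3: satisfies the condition.
G4: fails — vRz but no t with vRt and zR²t.

G1, G3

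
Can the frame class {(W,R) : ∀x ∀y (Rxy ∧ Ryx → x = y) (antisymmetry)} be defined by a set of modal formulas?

Not modally definable

If a class were modally definable it would be closed under surjective bounded morphisms (Goldblatt–Thomason).
The 6-cycle (worlds w0,w1,w2,w3,w4,w5 with w0→w1→w2→w3→w4→w5→w0) is antisymmetric. Sending even-indexed worlds to • and odd-indexed worlds to ∘ is a surjective bounded morphism onto the two-world frame with •↔∘, which is not antisymmetric.
So the class is not modally definable.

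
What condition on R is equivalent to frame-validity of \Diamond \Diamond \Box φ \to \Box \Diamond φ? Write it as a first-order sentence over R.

This is a Sahlqvist (Geach-type) schema ◇^2□^1φ → □^1◇^1φ.
Minimal-valuation argument: fix x; take any y with xR^2y and any z with xR^1z. Set V(φ) to the set of worlds R-reachable from y in exactly 1 step. Then □^1φ holds at y, so the antecedent holds at x; validity forces ◇^1φ at z, giving a w with zR^1w and yR^1w.
First-order correspondent: \forall x \forall y \forall z ((x R^2 y \wedge xRz) \to \exists w (yRw \wedge zRw)).

\forall x \forall y \forall z ((x R^2 y \wedge xRz) \to \exists w (yRw \wedge zRw))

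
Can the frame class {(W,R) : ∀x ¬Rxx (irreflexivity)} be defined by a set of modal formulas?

Not definable by any modal formula

If a class were modally definable it would be closed under surjective bounded morphisms (Goldblatt–Thomason).
The 4-cycle (worlds 0,1,2,3 with 0→1→2→3→0) is irreflexive, and the map sending every world to a single reflexive point • is a surjective bounded morphism (forth: every edge maps to (•,•); back: every world has a successor). So any modal formula valid on the 4-cycle is also valid on the reflexive point, which is not irreflexive.
So the class is not modally definable.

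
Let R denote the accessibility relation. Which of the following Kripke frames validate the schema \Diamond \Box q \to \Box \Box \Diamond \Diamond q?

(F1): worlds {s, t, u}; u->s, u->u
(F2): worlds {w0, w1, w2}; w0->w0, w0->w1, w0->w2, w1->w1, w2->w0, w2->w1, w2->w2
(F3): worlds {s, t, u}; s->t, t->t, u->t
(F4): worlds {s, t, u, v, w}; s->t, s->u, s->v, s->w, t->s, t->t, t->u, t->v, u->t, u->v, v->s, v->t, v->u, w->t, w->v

(F2), (F3), (F4)

Frame correspondent (Sahlqvist): \forall x \forall y \forall z ((xRy \wedge x R^2 z) \to \exists w (yRw \wedge z R^2 w)) — i.e. a generalized confluence (Geach) condition.
(F1): fails — uRs, uR²s but no w with sRw and sR²w.
(F2): condition met.
(F3): condition met.
(F4): condition met.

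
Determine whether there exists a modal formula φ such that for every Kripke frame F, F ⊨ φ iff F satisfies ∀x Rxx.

Yes, by □q → q

This is a Sahlqvist condition; the T axiom □q → q defines it.
Suppose □q→q is valid. At any x set V(q)={w : Rxw}. Then □q holds at x, so q holds at x, i.e. Rxx.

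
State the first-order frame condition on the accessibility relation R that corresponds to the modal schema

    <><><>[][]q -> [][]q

forall x forall y forall z ((x R^3 y & x R^2 z) -> exists w (y R^2 w & z = w))

This is a Sahlqvist (Geach-type) schema ◇^3□^2q → □^2◇^0q.
Minimal-valuation argument: fix x; take any y with xR^3y and any z with xR^2z. Set V(q) to the set of worlds R-reachable from y in exactly 2 steps. Then □^2q holds at y, so the antecedent holds at x; validity forces ◇^0q at z, giving a w with zR^0w and yR^2w.
First-order correspondent: forall x forall y forall z ((x R^3 y & x R^2 z) -> exists w (y R^2 w & z = w)).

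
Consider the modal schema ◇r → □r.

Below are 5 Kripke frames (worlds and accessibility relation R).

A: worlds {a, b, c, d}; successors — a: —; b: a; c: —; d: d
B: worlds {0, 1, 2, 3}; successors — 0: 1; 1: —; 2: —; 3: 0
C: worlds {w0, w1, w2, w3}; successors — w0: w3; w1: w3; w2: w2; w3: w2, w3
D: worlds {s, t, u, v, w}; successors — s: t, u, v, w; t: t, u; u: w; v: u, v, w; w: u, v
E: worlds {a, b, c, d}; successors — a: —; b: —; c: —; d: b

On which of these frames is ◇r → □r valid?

This is the axiom for partial functionality; its first-order frame correspondent is ∀x ∀y ∀z (Rxy ∧ Rxz → y = z).
A: holds.
B: holds.
C: fails — w3 sees both w2 and w3.
D: fails — s sees both t and u.
E: holds.
Valid on: A, B, E.

A, B, E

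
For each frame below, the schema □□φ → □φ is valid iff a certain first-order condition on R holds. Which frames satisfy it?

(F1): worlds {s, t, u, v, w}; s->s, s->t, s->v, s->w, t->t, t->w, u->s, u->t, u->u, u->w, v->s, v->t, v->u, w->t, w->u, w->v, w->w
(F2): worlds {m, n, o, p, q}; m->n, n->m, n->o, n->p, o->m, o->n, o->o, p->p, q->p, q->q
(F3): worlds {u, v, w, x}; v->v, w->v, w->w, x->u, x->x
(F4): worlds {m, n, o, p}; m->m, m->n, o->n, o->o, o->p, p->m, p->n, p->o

Frame correspondent (Sahlqvist): ∀x ∀y (Rxy → ∃z (Rxz ∧ Rzy)) — i.e. density.
(F1): ✓.
(F2): fails — Rmn but no z with Rmz and Rzn.
(F3): ✓.
(F4): ✓.
Valid on: (F1), (F3), (F4).

(F1), (F3), (F4)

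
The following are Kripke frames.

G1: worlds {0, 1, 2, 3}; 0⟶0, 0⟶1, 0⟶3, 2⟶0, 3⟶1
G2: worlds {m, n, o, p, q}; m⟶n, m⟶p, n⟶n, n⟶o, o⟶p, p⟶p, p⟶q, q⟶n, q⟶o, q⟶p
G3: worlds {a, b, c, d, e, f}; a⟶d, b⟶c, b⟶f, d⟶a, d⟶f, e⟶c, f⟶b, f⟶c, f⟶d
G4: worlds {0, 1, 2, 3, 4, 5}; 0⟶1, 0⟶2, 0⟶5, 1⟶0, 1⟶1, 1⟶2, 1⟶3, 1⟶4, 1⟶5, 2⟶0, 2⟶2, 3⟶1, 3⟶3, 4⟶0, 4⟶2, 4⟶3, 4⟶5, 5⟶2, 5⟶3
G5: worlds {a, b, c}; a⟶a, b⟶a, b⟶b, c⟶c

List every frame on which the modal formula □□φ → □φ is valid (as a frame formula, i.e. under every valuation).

G2, G4, G5

This is the axiom for density; its first-order frame correspondent is ∀x ∀y (Rxy → ∃z (Rxz ∧ Rzy)).
G1: fails — R31 but no z with R3z and Rz1.
G2: ✓.
G3: fails — Rbf but no z with Rbz and Rzf.
G4: ✓.
G5: ✓.
Valid on: G2, G4, G5.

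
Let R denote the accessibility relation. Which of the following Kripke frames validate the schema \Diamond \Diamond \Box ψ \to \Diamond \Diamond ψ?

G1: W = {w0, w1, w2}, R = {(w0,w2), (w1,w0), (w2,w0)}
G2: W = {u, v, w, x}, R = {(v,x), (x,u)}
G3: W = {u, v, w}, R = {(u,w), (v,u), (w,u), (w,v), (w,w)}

G3

This is the axiom for a generalized confluence (Geach) condition; its first-order frame correspondent is \forall x \forall y (x R^2 y \to \exists w (yRw \wedge x R^2 w)).
G1: fails — w0R²w0 but no w with w0Rw and w0R²w.
G2: fails — vR²u but no t with uRt and vR²t.
G3: ✓.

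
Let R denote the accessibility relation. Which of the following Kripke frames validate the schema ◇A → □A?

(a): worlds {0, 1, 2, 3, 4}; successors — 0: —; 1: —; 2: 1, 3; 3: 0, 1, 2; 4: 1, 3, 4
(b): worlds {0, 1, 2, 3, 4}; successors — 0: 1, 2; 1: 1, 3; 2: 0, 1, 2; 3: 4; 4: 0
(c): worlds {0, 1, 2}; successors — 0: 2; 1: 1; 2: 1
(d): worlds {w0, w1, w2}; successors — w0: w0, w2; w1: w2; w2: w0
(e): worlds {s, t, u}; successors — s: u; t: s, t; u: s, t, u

(c)

This is the axiom for partial functionality; its first-order frame correspondent is ∀x ∀y ∀z (Rxy ∧ Rxz → y = z).
(a): fails — 2 sees both 1 and 3.
(b): fails — 0 sees both 1 and 2.
(c): holds.
(d): fails — w0 sees both w0 and w2.
(e): fails — t sees both s and t.
Valid on: (c).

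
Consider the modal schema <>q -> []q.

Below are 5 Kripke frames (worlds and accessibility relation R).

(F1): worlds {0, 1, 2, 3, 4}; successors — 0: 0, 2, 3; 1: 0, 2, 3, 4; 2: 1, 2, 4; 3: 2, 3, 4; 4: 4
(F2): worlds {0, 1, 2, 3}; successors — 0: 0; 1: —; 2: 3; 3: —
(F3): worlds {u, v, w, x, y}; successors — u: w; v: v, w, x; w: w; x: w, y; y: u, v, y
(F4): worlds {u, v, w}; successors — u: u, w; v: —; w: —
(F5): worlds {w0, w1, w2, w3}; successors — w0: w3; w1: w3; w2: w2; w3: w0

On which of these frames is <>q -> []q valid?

(F2), (F5)

Frame correspondent (Sahlqvist): forall x forall y forall z (Rxy & Rxz -> y = z) — i.e. partial functionality.
(F1): fails — 0 sees both 0 and 2.
(F2): ✓.
(F3): fails — v sees both v and w.
(F4): fails — u sees both u and w.
(F5): ✓.
Valid on: (F2), (F5).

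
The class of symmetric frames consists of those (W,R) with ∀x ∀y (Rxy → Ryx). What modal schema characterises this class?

This is symmetry; the standard corresponding axiom is B: p → □◇p.
Suppose p→□◇p is valid. Take Rxy and set V(p)={x}. Then p at x, so □◇p at x, so ◇p at y, so some z with Ryz has p; z=x, i.e. Ryx.

p → □◇p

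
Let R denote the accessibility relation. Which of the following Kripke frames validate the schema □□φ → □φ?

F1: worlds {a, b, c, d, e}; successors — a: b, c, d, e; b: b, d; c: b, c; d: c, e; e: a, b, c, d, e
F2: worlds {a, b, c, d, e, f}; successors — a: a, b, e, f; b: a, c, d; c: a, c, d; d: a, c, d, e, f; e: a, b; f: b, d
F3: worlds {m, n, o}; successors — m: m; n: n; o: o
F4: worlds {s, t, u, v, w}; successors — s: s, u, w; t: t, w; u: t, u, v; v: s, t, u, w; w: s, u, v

F1, F3, F4

The schema corresponds to density: ∀x ∀y (Rxy → ∃z (Rxz ∧ Rzy)).
F1: ✓.
F2: fails — Rfb but no z with Rfz and Rzb.
F3: ✓.
F4: ✓.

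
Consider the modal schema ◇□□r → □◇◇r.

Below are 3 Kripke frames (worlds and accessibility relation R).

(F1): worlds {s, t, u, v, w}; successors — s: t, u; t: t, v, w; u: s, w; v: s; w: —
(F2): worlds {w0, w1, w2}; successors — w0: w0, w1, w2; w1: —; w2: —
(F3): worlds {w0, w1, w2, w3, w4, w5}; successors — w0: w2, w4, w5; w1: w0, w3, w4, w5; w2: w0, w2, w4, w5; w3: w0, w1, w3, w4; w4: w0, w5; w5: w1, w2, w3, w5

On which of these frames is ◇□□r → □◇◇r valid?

This is the axiom for a generalized confluence (Geach) condition; its first-order frame correspondent is ∀x ∀y ∀z ((xRy ∧ xRz) → ∃w (yR²w ∧ zR²w)).
(F1): fails — tRt, tRw but no w* with tR²w* and wR²w*.
(F2): fails — w0Rw0, w0Rw1 but no w with w0R²w and w1R²w.
(F3): satisfies the condition.

(F3)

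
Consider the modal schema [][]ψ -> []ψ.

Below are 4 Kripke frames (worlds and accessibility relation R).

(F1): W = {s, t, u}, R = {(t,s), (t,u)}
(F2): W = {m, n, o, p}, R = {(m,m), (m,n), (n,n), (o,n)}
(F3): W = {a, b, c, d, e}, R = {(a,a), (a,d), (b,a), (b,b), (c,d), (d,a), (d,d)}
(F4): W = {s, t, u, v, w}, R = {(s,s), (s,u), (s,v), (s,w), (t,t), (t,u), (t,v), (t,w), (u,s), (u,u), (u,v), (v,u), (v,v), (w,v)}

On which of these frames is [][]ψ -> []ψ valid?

Frame correspondent (Sahlqvist): forall x forall y (Rxy -> exists z (Rxz & Rzy)) — i.e. density.
(F1): fails — Rtu but no z with Rtz and Rzu.
(F2): holds.
(F3): holds.
(F4): holds.

(F2), (F3), (F4)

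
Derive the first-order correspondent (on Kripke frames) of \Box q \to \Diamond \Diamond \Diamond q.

This is a Sahlqvist (Geach-type) schema ◇^0□^1q → □^0◇^3q.
Minimal-valuation argument: fix x; take any y with xR^0y and any z with xR^0z. Set V(q) to the set of worlds R-reachable from y in exactly 1 step. Then □^1q holds at y, so the antecedent holds at x; validity forces ◇^3q at z, giving a w with zR^3w and yR^1w.
First-order correspondent: \forall x \exists w (xRw \wedge x R^3 w).

\forall x \exists w (xRw \wedge x R^3 w)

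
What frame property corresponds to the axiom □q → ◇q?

seriality: ∀x ∃y Rxy

This is the D axiom.
Its frame correspondent is seriality — ∀x ∃y Rxy.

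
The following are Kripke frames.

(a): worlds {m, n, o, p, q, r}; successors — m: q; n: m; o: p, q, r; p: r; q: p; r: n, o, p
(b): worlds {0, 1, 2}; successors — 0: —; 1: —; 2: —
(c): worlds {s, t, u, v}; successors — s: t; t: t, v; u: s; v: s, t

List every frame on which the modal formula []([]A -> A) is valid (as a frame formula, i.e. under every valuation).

The schema corresponds to shift-reflexivity: forall x forall y (Rxy -> Ryy).
(a): fails — Rop but not Rpp.
(b): condition met.
(c): fails — Rtv but not Rvv.

(b)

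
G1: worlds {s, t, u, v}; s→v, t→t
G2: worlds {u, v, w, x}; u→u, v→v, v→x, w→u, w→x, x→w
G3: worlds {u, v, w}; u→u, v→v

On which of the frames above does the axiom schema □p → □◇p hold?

The schema corresponds to a generalized confluence (Geach) condition: ∀x ∀z (xRz → ∃w (xRw ∧ zRw)).
G1: fails — sRv but no w with sRw and vRw.
G2: fails — vRx but no t with vRt and xRt.
G3: satisfies the condition.

G3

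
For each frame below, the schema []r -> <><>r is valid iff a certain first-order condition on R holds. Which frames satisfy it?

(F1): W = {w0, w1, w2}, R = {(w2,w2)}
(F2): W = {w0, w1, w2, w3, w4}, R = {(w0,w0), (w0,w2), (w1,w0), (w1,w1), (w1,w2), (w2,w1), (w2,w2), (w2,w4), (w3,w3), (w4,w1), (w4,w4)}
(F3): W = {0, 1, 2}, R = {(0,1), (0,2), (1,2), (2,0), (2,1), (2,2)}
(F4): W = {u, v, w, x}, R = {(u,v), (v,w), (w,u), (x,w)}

(F2), (F3)

This is the axiom for a generalized confluence (Geach) condition; its first-order frame correspondent is forall x exists w (xRw & x R^2 w).
(F1): fails — at w0 but no w with w0Rw and w0R²w.
(F2): satisfies the condition.
(F3): satisfies the condition.
(F4): fails — at u but no t with uRt and uR²t.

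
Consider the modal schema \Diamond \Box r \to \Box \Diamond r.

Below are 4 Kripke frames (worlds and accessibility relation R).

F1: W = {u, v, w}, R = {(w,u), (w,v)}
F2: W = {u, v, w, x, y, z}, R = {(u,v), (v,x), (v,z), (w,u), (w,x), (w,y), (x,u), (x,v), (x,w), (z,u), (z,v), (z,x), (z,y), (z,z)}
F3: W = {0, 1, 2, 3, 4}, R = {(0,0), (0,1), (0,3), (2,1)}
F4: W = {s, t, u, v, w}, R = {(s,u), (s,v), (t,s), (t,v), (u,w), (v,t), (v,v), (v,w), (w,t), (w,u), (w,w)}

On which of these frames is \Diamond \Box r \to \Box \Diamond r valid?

Frame correspondent (Sahlqvist): \forall x \forall y \forall z (Rxy \wedge Rxz \to \exists w (Ryw \wedge Rzw)) — i.e. convergence.
F1: fails — Rwu and Rwu but u and u have no common successor.
F2: fails — Rwu and Rwy but u and y have no common successor.
F3: fails — R00 and R01 but 0 and 1 have no common successor.
F4: fails — Rvw and Rvt but w and t have no common successor.
Valid on no frame.

none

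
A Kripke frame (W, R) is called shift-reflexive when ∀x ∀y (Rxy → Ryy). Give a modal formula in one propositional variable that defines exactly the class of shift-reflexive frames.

□(□r → r)

A defining formula is □(□r → r) (the T□ axiom).
Suppose □(□r→r) is valid. Take Rxy and set V(r)={w : Ryw}. Then at y, □r holds; since □(□r→r) at x, □r→r at y, so r at y, i.e. Ryy.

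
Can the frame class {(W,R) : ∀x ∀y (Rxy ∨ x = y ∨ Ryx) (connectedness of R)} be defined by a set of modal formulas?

Not modally definable

If a class were modally definable it would be closed under disjoint unions (Goldblatt–Thomason).
Take 3 disjoint single-world reflexive frames: each is trivially connected, but their disjoint union has 3 worlds with no edge between distinct components, so it is not connected.
Hence connectedness of R is not modally definable.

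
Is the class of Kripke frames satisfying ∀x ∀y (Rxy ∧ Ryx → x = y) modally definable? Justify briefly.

Modal frame validity is preserved under surjective bounded morphisms.
The 4-cycle (worlds a,b,c,d with a→b→c→d→a) is antisymmetric. Sending even-indexed worlds to a and odd-indexed worlds to b is a surjective bounded morphism onto the two-world frame with a↔b, which is not antisymmetric.
So no modal formula (or set of formulas) defines exactly the antisymmetric frames.

Not modally definable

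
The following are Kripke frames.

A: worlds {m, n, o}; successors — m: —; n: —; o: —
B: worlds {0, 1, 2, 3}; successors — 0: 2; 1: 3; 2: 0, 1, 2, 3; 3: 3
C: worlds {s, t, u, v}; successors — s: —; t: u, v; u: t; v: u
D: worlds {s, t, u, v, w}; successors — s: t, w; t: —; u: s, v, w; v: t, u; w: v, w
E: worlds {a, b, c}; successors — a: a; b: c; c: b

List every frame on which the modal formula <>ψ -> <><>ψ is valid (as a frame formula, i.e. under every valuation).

Frame correspondent (Sahlqvist): forall x forall y (xRy -> exists w (y = w & x R^2 w)) — i.e. a generalized confluence (Geach) condition.
A: ✓.
B: ✓.
C: fails — tRv but no w with v=w and tR²w.
D: fails — sRt but no w* with t=w* and sR²w*.
E: fails — bRc but no w with c=w and bR²w.

A, B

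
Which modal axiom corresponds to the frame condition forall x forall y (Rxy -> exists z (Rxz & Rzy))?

□□ψ → □ψ

A defining formula is □□ψ → □ψ (the C4 axiom).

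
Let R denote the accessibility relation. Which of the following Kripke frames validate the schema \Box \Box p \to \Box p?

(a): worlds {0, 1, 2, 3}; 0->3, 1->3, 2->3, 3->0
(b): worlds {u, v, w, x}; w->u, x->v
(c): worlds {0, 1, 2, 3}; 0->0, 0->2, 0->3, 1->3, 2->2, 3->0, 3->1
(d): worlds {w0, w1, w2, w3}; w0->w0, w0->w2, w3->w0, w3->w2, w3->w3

(d)

Frame correspondent (Sahlqvist): \forall x \forall y (Rxy \to \exists z (Rxz \wedge Rzy)) — i.e. density.
(a): fails — R23 but no z with R2z and Rz3.
(b): fails — Rwu but no z with Rwz and Rzu.
(c): fails — R31 but no z with R3z and Rz1.
(d): ✓.
Valid on: (d).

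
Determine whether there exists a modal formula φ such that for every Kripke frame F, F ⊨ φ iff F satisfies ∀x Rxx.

This is a Sahlqvist condition; the T axiom □p → p defines it.
Suppose □p→p is valid. At any x set V(p)={w : Rxw}. Then □p holds at x, so p holds at x, i.e. Rxx.

Yes — defined by □p → p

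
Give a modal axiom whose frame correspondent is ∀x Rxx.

A defining formula is □q → q (the T axiom).
Suppose □q→q is valid. At any x set V(q)={w : Rxw}. Then □q holds at x, so q holds at x, i.e. Rxx.

□q → q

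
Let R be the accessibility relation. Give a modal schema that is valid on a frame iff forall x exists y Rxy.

This is seriality; the standard corresponding axiom is D: □p → ◇p.
Suppose □p→◇p is valid. At any x set V(p)=W. Then □p at x, so ◇p at x, so x has a successor.

□p → ◇p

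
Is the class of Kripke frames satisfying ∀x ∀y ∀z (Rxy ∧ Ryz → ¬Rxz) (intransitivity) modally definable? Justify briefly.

Not modally definable

Any modally definable frame class is closed under surjective bounded morphisms.
The 5-cycle (worlds s,t,u,v,w with s→t→u→v→w→s) is intransitive. Mapping every world to a single reflexive point • is a surjective bounded morphism; the reflexive point is not intransitive (R••∧R•• but R••).
So no modal formula (or set of formulas) defines exactly the intransitive frames.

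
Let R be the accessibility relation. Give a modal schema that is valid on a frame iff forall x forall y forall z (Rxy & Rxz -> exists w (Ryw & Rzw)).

This is convergence; the standard corresponding axiom is .2: ◇□p → □◇p.
Suppose ◇□p→□◇p is valid. Take Rxy, Rxz and set V(p)={w : Ryw}. Then □p at y so ◇□p at x, so □◇p at x, so ◇p at z, giving w with Rzw and Ryw.

◇□p → □◇p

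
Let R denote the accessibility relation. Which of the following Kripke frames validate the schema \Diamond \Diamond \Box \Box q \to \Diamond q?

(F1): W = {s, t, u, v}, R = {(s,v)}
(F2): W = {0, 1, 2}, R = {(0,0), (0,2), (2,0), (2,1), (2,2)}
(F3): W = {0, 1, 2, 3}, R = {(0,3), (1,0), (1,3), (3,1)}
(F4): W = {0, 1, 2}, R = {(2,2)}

Frame correspondent (Sahlqvist): \forall x \forall y (x R^2 y \to \exists w (y R^2 w \wedge xRw)) — i.e. a generalized confluence (Geach) condition.
(F1): ✓.
(F2): fails — 0R²1 but no w with 1R²w and 0Rw.
(F3): fails — 3R²3 but no w with 3R²w and 3Rw.
(F4): ✓.

(F1), (F4)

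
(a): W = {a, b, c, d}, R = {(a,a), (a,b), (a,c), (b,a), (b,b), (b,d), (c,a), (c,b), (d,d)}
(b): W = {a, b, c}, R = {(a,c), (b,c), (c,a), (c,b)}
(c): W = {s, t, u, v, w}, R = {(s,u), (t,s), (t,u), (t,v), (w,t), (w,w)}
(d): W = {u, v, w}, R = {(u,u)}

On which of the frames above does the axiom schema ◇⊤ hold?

(a), (b)

The schema corresponds to seriality: ∀x ∃y Rxy.
(a): satisfies the condition.
(b): satisfies the condition.
(c): fails — world u has no successor.
(d): fails — world v has no successor.
Valid on: (a), (b).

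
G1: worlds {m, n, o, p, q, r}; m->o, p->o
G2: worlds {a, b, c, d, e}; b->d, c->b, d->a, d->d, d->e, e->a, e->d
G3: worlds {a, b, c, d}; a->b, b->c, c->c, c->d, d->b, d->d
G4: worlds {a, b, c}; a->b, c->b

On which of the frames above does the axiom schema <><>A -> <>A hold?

G1, G4

The schema corresponds to transitivity: forall x forall y forall z (Rxy & Ryz -> Rxz).
G1: holds.
G2: fails — Red and Rde but not Ree.
G3: fails — Rbc and Rcd but not Rbd.
G4: holds.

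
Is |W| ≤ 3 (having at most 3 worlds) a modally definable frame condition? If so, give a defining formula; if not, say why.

Modal frame validity is preserved under disjoint unions.
Any modal formula valid on each of 4 disjoint one-world frames is valid on their disjoint union (validity is preserved under disjoint unions). Each one-world frame has |W|=1≤3, but the union has |W|=4.
So the class is not modally definable.

No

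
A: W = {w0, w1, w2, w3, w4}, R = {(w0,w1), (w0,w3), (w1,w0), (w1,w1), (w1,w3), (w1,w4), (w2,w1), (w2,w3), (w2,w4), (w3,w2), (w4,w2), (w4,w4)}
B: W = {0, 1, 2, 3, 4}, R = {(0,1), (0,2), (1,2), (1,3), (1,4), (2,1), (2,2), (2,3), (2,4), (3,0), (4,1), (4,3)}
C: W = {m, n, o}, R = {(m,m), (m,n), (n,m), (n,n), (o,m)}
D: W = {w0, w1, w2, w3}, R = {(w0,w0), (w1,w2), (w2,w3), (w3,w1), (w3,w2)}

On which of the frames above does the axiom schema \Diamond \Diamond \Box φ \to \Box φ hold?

Frame correspondent (Sahlqvist): \forall x \forall y \forall z ((x R^2 y \wedge xRz) \to \exists w (yRw \wedge z = w)) — i.e. a generalized confluence (Geach) condition.
A: fails — w0R²w3, w0Rw1 but no w with w3Rw and w1=w.
B: fails — 0R²1, 0R1 but no w with 1Rw and 1=w.
C: satisfies the condition.
D: fails — w2R²w1, w2Rw3 but no w with w1Rw and w3=w.
Valid on: C.

C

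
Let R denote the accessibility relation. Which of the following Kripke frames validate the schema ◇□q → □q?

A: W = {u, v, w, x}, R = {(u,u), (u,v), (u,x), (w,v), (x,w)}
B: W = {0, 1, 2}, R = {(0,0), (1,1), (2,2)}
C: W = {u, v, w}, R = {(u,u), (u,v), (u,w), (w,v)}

Frame correspondent (Sahlqvist): ∀x ∀y ∀z (Rxy ∧ Rxz → Ryz) — i.e. the Euclidean property.
A: fails — Ruv and Ruv but not Rvv.
B: ✓.
C: fails — Ruv and Ruv but not Rvv.
Valid on: B.

B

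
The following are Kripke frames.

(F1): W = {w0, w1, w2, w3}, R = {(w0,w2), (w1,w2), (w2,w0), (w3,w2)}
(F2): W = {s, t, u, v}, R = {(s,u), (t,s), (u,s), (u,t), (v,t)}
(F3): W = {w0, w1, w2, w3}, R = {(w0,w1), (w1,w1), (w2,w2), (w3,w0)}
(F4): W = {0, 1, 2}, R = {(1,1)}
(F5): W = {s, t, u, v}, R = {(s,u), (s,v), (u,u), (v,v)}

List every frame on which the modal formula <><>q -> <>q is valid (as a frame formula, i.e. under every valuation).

(F4), (F5)

Frame correspondent (Sahlqvist): forall x forall y forall z (Rxy & Ryz -> Rxz) — i.e. transitivity.
(F1): fails — Rw1w2 and Rw2w0 but not Rw1w0.
(F2): fails — Rus and Rsu but not Ruu.
(F3): fails — Rw3w0 and Rw0w1 but not Rw3w1.
(F4): satisfies the condition.
(F5): satisfies the condition.
Valid on: (F4), (F5).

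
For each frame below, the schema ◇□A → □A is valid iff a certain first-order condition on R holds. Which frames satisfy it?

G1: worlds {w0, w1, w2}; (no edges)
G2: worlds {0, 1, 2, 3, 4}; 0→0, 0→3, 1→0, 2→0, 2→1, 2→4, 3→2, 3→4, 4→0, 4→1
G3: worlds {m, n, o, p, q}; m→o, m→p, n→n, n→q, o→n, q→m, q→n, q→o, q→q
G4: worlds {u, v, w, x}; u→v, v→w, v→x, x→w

G1

Frame correspondent (Sahlqvist): ∀x ∀y ∀z (Rxy ∧ Rxz → Ryz) — i.e. the Euclidean property.
G1: holds.
G2: fails — R03 and R00 but not R30.
G3: fails — Rmo and Rmo but not Roo.
G4: fails — Ruv and Ruv but not Rvv.
Valid on: G1.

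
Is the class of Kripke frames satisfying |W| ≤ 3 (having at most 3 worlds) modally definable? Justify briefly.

No

Modal frame validity is preserved under disjoint unions.
Any modal formula valid on each of 4 disjoint one-world frames is valid on their disjoint union (validity is preserved under disjoint unions). Each one-world frame has |W|=1≤3, but the union has |W|=4.
So no modal formula (or set of formulas) defines exactly the |W|≤3 frames.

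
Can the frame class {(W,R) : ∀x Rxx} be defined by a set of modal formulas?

The condition is reflexivity. A defining modal formula is □r → r.
Suppose □r→r is valid. At any x set V(r)={w : Rxw}. Then □r holds at x, so r holds at x, i.e. Rxx.

Yes — defined by □r → r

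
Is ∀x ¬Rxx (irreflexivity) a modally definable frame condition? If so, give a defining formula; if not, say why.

Not definable by any modal formula

Any modally definable frame class is closed under surjective bounded morphisms.
The 3-cycle (worlds a,b,c with a→b→c→a) is irreflexive, and the map sending every world to a single reflexive point • is a surjective bounded morphism (forth: every edge maps to (•,•); back: every world has a successor). So any modal formula valid on the 3-cycle is also valid on the reflexive point, which is not irreflexive.
So the class is not modally definable.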